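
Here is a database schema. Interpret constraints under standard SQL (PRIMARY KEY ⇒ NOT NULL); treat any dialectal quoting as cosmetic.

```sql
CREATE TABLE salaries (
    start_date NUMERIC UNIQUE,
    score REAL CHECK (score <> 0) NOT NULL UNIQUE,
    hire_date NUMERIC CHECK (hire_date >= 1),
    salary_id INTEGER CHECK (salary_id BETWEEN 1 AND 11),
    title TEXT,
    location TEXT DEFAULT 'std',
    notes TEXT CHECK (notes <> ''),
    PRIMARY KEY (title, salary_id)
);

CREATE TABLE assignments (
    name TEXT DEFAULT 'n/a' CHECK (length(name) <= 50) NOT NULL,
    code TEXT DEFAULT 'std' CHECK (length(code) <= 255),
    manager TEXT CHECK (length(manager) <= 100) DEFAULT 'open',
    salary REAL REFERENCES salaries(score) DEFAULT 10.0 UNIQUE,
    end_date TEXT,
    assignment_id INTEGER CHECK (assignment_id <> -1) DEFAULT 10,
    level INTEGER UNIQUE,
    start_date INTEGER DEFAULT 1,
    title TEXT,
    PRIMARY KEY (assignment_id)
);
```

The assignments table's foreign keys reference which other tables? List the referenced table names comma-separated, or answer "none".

- salary REFERENCES salaries(score).

salaries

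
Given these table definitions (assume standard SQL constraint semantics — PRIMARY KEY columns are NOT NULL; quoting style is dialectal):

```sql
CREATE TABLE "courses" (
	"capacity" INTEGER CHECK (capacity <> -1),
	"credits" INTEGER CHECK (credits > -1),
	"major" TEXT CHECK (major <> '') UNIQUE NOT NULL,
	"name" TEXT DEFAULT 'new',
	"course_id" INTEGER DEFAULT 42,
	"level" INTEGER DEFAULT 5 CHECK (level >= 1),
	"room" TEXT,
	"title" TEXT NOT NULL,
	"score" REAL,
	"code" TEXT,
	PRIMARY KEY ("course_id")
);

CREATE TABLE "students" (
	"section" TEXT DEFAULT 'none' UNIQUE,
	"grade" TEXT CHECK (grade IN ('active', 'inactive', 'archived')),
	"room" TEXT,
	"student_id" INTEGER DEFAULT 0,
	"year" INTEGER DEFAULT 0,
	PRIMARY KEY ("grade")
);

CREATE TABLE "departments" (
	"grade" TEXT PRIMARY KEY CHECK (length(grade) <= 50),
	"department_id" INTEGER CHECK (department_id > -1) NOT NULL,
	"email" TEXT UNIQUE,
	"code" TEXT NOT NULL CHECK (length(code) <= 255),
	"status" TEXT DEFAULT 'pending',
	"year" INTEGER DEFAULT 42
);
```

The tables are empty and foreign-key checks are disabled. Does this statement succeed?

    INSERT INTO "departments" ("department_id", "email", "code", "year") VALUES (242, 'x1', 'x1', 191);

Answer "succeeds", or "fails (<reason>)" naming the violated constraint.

grade is omitted from the column list and has no DEFAULT, so it would receive NULL.
But grade is part of the PRIMARY KEY (implied NOT NULL).

fails (NOT NULL on grade)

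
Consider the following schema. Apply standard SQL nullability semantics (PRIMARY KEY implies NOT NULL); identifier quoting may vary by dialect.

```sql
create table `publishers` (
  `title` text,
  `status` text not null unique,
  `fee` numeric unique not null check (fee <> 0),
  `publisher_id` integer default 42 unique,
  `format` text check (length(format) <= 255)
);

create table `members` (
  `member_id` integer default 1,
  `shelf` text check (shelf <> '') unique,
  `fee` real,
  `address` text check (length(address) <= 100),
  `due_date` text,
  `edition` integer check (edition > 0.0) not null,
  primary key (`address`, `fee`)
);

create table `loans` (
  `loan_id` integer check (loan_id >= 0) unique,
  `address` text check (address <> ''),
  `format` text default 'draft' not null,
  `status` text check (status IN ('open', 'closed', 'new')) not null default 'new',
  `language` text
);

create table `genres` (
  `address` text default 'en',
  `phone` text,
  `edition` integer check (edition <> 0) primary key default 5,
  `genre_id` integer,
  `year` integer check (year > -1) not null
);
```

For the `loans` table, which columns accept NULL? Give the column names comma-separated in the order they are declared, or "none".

loan_id, address, language

- loan_id: CHECK does not forbid NULL (a CHECK constraint passes when its expression is NULL) → nullable.
- address: CHECK does not forbid NULL (a CHECK constraint passes when its expression is NULL) → nullable.
- format: declared NOT NULL → not nullable.
- status: declared NOT NULL → not nullable.
- language: no NOT NULL constraint applies → nullable.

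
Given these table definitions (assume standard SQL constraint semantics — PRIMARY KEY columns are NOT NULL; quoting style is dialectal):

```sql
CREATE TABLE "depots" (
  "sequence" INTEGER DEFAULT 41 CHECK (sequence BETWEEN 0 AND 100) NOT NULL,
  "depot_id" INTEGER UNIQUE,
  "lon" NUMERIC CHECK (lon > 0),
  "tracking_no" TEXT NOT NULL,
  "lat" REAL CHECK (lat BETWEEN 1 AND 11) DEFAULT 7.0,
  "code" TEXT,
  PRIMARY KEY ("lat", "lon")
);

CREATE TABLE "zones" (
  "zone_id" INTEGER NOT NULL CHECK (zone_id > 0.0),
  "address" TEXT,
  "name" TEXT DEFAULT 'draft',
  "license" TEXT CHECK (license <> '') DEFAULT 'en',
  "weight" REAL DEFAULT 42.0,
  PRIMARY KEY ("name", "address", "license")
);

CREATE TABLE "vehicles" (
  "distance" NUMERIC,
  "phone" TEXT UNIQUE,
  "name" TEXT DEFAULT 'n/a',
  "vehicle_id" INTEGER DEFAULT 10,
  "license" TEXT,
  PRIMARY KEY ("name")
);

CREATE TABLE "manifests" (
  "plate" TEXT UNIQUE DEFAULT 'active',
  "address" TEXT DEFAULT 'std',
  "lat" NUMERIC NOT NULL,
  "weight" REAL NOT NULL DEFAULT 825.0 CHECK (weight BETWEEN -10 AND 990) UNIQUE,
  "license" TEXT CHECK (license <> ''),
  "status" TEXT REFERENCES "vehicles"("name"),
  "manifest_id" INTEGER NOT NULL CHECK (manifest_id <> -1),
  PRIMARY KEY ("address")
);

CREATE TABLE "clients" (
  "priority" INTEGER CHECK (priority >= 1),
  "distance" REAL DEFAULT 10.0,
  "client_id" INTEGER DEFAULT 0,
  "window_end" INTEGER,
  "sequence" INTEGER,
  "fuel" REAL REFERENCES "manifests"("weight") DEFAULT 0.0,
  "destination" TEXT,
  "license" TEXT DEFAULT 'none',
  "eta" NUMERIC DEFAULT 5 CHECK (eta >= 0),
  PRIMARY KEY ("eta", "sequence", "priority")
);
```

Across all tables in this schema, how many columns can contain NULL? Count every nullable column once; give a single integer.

16

depots: 2 nullable (depot_id, code — PK (lat, lon) and explicit NOT NULL columns excluded).
zones: 1 nullable (weight — PK (name, address, license) and explicit NOT NULL columns excluded).
vehicles: 4 nullable (distance, phone, vehicle_id, license — PK (name) and explicit NOT NULL columns excluded).
manifests: 3 nullable (plate, license, status — PK (address) and explicit NOT NULL columns excluded).
clients: 6 nullable (distance, client_id, window_end, fuel, destination, license — PK (eta, sequence, priority) and explicit NOT NULL columns excluded).
Total: 2 + 1 + 4 + 3 + 6 = 16.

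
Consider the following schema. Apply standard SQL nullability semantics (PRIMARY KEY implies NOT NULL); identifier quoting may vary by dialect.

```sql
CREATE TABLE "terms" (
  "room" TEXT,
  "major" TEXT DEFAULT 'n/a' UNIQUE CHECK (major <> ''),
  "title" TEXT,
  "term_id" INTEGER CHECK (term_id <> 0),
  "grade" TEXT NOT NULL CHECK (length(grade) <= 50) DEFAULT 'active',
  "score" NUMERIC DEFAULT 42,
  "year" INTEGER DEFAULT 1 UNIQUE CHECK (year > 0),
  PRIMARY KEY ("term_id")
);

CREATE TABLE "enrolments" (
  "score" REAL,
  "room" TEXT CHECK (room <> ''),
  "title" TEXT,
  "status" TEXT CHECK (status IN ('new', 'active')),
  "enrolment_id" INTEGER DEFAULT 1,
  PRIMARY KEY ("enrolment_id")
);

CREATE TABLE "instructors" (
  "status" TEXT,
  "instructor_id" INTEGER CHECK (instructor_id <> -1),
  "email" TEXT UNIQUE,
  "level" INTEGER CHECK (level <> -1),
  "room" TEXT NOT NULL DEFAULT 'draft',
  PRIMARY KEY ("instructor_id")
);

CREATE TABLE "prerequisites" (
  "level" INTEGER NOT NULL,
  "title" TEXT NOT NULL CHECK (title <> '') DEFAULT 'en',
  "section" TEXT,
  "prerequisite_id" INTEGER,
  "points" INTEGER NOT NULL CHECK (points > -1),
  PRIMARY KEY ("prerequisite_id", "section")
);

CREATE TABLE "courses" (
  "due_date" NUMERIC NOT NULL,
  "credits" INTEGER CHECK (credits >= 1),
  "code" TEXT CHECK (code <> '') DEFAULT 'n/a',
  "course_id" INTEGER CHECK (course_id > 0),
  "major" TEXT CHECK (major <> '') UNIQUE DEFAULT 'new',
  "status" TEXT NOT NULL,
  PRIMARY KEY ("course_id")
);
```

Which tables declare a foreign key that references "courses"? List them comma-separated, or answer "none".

none

No REFERENCES clause anywhere in the schema names courses.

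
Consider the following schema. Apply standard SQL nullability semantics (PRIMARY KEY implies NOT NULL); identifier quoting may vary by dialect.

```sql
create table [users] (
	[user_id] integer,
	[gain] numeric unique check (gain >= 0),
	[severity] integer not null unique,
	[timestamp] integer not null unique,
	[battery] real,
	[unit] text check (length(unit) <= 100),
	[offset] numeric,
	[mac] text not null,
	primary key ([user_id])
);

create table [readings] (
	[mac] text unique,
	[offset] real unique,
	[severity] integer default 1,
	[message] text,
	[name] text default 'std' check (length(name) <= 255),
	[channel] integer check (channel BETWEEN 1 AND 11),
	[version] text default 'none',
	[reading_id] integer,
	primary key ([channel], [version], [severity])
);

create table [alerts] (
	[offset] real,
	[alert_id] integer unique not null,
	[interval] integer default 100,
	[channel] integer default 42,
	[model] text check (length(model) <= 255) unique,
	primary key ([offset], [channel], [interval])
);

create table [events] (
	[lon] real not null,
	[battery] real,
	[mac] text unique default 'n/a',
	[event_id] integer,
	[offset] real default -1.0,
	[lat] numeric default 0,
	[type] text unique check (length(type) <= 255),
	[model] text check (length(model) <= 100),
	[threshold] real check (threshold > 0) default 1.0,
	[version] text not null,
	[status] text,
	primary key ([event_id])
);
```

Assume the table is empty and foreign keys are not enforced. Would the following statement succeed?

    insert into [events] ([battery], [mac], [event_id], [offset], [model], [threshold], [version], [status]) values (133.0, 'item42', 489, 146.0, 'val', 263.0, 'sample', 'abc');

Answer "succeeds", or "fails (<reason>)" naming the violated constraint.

lon is omitted from the column list and has no DEFAULT, so it would receive NULL.
But lon is declared NOT NULL.

fails (NOT NULL on lon)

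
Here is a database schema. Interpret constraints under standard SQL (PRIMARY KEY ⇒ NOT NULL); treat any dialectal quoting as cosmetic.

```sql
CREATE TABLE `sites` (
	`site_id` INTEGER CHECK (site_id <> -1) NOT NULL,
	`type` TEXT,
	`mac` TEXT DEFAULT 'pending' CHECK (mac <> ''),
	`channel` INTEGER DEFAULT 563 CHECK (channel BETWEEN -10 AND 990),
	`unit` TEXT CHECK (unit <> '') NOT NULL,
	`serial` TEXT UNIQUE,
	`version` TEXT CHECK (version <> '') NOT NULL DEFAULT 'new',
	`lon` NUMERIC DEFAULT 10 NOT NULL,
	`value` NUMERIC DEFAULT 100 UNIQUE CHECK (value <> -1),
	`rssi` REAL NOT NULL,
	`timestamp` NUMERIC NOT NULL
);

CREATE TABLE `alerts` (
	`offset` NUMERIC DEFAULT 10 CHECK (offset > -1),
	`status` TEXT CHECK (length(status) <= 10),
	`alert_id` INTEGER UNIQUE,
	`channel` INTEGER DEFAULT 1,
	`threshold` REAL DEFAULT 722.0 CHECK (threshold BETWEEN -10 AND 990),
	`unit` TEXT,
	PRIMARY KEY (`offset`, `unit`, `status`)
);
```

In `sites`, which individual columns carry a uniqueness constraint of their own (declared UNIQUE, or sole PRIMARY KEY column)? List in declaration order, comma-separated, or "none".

- site_id: no UNIQUE or single-column PK constraint.
- type: no UNIQUE or single-column PK constraint.
- mac: no UNIQUE or single-column PK constraint.
- channel: no UNIQUE or single-column PK constraint.
- unit: no UNIQUE or single-column PK constraint.
- serial: declared UNIQUE → unique.
- version: no UNIQUE or single-column PK constraint.
- lon: no UNIQUE or single-column PK constraint.
- value: declared UNIQUE → unique.
- rssi: no UNIQUE or single-column PK constraint.
- timestamp: no UNIQUE or single-column PK constraint.

serial, value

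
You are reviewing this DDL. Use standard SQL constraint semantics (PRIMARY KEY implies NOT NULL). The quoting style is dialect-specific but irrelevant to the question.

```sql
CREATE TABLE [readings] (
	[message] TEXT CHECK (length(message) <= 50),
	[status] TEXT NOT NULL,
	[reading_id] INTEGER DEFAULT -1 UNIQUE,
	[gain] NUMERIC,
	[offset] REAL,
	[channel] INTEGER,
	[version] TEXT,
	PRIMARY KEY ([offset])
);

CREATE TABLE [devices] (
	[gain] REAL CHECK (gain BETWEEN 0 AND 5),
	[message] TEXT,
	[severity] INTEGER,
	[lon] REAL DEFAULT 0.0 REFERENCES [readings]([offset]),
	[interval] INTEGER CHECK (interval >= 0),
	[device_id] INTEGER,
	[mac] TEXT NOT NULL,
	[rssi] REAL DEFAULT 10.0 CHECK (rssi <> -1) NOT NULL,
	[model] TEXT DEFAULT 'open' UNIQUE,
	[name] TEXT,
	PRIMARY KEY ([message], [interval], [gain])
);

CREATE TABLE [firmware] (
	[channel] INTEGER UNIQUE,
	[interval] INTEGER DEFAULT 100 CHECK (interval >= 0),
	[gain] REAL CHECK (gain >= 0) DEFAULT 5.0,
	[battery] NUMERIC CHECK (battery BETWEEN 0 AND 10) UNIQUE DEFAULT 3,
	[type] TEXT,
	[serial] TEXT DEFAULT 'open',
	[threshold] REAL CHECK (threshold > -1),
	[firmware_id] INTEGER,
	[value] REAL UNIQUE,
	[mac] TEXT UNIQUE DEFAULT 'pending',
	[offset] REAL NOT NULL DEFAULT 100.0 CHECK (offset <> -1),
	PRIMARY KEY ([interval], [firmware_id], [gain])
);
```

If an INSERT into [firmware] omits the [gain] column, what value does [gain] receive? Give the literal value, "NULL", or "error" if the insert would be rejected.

5.0

gain has an explicit DEFAULT 5.0.
When the column is omitted from an INSERT, that default is used.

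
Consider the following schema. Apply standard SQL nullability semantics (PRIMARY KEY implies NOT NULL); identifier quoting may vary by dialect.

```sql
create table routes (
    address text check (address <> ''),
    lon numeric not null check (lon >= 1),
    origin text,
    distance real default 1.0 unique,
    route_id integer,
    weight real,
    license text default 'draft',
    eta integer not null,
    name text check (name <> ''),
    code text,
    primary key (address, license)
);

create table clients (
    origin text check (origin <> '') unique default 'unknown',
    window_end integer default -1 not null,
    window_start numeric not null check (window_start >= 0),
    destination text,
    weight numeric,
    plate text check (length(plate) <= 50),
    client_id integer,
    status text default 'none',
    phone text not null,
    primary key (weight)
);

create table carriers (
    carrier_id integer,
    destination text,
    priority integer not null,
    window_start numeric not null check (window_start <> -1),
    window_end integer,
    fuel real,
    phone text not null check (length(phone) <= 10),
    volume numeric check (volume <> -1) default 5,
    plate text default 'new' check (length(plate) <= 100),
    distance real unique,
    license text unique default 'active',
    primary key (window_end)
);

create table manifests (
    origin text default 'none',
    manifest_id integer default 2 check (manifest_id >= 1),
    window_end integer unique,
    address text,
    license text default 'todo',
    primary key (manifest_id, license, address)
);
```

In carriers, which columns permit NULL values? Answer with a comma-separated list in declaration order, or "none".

- carrier_id: no NOT NULL constraint applies → nullable.
- destination: no NOT NULL constraint applies → nullable.
- priority: declared NOT NULL → not nullable.
- window_start: declared NOT NULL → not nullable.
- window_end: part of the PRIMARY KEY, which implies NOT NULL → not nullable.
- fuel: no NOT NULL constraint applies → nullable.
- phone: declared NOT NULL → not nullable.
- volume: CHECK does not forbid NULL (a CHECK constraint passes when its expression is NULL) → nullable.
- plate: CHECK does not forbid NULL (a CHECK constraint passes when its expression is NULL) → nullable.
- distance: UNIQUE does not imply NOT NULL → nullable.
- license: UNIQUE does not imply NOT NULL → nullable.

carrier_id, destination, fuel, volume, plate, distance, license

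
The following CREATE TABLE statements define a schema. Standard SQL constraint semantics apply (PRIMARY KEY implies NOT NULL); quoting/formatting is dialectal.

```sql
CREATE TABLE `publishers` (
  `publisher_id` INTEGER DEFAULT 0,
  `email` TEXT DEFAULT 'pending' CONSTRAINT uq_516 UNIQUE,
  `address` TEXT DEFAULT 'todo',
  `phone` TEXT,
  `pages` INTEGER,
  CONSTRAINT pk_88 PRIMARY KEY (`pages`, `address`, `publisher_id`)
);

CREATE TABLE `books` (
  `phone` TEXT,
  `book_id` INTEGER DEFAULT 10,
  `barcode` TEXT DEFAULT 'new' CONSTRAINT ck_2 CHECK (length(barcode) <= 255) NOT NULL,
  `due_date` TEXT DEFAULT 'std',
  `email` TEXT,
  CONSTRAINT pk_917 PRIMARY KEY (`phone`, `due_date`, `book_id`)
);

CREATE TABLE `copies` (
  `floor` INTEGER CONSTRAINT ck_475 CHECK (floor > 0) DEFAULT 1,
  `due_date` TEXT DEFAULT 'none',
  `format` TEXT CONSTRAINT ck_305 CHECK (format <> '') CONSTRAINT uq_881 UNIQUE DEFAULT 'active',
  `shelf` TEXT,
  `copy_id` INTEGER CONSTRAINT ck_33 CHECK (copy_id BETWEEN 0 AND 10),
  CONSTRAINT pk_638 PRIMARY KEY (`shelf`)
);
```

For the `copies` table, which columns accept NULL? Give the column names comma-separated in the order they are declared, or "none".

- floor: CHECK does not forbid NULL (a CHECK constraint passes when its expression is NULL) → nullable.
- due_date: DEFAULT only fills an omitted column; an explicit NULL is still allowed → nullable.
- format: CHECK does not forbid NULL (a CHECK constraint passes when its expression is NULL) → nullable.
- shelf: part of the PRIMARY KEY, which implies NOT NULL → not nullable.
- copy_id: CHECK does not forbid NULL (a CHECK constraint passes when its expression is NULL) → nullable.

floor, due_date, format, copy_id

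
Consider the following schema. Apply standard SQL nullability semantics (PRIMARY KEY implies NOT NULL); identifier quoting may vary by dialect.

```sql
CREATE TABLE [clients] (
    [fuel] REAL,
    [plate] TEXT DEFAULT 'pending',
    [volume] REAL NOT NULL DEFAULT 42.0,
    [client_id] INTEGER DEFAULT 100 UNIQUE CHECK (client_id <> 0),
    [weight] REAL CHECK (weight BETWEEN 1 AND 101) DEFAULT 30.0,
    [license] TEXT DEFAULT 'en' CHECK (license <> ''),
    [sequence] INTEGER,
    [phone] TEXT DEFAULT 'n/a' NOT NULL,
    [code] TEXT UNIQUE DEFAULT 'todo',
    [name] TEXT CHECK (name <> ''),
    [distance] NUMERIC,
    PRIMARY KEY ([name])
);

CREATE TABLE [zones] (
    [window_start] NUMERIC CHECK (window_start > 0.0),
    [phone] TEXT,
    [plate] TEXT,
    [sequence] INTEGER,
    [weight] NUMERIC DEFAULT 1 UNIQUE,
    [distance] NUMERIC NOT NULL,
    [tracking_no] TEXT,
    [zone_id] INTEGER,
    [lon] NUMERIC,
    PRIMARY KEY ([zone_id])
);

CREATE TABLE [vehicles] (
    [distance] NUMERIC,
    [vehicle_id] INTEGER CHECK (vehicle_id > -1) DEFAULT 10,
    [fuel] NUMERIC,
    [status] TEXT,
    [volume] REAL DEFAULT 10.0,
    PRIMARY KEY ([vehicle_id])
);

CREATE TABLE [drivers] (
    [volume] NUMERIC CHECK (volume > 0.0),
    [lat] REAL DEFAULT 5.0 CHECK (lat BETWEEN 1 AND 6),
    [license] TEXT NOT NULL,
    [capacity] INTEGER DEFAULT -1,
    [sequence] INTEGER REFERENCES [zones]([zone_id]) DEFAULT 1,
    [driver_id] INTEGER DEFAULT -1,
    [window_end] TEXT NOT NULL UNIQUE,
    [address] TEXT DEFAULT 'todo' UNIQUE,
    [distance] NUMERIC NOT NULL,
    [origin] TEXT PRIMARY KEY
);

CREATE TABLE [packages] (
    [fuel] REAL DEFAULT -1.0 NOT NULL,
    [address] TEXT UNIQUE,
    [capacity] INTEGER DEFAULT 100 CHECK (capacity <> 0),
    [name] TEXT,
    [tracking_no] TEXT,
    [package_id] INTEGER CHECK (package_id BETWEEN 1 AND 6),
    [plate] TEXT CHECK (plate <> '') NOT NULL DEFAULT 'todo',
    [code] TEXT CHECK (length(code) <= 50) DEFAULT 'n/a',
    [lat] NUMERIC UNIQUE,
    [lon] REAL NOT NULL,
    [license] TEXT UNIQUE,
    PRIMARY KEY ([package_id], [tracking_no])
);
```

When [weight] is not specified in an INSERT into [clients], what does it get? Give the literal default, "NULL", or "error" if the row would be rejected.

weight has an explicit DEFAULT 30.0.
When the column is omitted from an INSERT, that default is used.

30.0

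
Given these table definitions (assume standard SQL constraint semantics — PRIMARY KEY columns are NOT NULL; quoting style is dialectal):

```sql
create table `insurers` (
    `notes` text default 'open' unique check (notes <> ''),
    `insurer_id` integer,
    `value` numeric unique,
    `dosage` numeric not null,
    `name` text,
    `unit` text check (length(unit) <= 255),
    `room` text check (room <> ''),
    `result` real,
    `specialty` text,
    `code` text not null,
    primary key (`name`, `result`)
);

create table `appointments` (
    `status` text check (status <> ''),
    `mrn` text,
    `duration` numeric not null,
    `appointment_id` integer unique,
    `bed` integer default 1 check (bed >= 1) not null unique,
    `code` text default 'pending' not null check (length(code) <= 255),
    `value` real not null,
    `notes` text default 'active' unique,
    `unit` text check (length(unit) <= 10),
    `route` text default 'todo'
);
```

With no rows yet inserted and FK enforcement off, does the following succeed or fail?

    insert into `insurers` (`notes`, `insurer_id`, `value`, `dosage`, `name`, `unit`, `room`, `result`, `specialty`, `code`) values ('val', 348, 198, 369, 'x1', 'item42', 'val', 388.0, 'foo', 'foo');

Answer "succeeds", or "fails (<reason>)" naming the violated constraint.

succeeds

NOT NULL columns: code is supplied; dosage is supplied; name is supplied; result is supplied.
CHECK constraints: 'val' satisfies (notes <> ''); 'item42' satisfies (length(unit) <= 255); 'val' satisfies (room <> '').
No constraint is violated.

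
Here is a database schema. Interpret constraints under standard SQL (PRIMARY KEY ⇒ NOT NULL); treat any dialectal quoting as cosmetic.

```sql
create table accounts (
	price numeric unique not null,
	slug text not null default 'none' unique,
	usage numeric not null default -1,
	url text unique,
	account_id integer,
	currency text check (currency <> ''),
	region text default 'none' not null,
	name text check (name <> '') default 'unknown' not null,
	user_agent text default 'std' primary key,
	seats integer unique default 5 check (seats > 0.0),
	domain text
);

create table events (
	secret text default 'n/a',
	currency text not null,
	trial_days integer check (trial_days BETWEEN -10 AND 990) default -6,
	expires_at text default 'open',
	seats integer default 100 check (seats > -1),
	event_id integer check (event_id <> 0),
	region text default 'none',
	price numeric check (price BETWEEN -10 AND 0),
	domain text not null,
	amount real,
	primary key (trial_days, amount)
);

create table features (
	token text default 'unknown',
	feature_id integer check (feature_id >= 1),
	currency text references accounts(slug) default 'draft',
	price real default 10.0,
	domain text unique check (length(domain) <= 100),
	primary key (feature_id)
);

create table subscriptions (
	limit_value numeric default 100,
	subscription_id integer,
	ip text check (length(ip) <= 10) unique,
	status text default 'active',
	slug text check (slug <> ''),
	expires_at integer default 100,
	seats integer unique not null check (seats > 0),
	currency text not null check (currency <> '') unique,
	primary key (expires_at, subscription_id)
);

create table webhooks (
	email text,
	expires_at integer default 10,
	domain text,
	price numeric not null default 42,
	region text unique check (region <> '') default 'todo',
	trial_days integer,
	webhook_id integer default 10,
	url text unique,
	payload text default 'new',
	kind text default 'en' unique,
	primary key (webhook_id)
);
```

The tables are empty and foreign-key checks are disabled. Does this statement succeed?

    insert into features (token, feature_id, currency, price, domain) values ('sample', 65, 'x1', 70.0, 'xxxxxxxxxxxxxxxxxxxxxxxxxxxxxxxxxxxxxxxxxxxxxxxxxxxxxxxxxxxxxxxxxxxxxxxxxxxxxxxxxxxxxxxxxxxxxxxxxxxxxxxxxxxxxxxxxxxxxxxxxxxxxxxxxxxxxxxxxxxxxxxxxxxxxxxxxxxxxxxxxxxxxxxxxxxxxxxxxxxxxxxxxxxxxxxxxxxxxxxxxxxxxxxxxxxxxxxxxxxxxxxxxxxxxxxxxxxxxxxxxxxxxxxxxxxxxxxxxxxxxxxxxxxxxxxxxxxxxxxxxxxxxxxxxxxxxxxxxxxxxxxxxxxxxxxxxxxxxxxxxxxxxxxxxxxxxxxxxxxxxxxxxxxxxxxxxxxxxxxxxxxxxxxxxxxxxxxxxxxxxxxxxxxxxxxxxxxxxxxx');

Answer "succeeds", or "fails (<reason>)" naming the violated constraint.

fails (CHECK on domain)

The value 'xxxxxxxxxxxxxxxxxxxxxxxxxxxxxxxxxxxxxxxxxxxxxxxxxxxxxxxxxxxxxxxxxxxxxxxxxxxxxxxxxxxxxxxxxxxxxxxxxxxxxxxxxxxxxxxxxxxxxxxxxxxxxxxxxxxxxxxxxxxxxxxxxxxxxxxxxxxxxxxxxxxxxxxxxxxxxxxxxxxxxxxxxxxxxxxxxxxxxxxxxxxxxxxxxxxxxxxxxxxxxxxxxxxxxxxxxxxxxxxxxxxxxxxxxxxxxxxxxxxxxxxxxxxxxxxxxxxxxxxxxxxxxxxxxxxxxxxxxxxxxxxxxxxxxxxxxxxxxxxxxxxxxxxxxxxxxxxxxxxxxxxxxxxxxxxxxxxxxxxxxxxxxxxxxxxxxxxxxxxxxxxxxxxxxxxxxxxxxxxx' for domain violates CHECK (length(domain) <= 100).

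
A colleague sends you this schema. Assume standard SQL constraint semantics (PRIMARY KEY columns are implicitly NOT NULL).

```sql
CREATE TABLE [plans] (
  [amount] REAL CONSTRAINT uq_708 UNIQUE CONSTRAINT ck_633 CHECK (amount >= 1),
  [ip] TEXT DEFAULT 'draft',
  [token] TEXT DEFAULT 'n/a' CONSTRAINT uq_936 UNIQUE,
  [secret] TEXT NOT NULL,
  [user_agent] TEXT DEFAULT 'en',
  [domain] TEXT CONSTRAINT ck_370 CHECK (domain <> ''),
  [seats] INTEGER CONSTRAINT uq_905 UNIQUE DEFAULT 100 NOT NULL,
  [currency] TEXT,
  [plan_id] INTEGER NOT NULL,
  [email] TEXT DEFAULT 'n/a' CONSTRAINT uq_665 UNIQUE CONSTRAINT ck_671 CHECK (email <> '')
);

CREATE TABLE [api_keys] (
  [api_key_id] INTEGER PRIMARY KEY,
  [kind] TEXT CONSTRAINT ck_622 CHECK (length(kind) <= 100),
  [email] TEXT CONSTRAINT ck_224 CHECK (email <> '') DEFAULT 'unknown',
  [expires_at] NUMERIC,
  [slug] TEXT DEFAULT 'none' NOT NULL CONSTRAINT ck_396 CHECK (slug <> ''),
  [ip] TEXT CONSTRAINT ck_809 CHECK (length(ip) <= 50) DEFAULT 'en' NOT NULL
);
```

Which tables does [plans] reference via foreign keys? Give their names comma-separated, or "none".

none

No column in plans has a REFERENCES clause.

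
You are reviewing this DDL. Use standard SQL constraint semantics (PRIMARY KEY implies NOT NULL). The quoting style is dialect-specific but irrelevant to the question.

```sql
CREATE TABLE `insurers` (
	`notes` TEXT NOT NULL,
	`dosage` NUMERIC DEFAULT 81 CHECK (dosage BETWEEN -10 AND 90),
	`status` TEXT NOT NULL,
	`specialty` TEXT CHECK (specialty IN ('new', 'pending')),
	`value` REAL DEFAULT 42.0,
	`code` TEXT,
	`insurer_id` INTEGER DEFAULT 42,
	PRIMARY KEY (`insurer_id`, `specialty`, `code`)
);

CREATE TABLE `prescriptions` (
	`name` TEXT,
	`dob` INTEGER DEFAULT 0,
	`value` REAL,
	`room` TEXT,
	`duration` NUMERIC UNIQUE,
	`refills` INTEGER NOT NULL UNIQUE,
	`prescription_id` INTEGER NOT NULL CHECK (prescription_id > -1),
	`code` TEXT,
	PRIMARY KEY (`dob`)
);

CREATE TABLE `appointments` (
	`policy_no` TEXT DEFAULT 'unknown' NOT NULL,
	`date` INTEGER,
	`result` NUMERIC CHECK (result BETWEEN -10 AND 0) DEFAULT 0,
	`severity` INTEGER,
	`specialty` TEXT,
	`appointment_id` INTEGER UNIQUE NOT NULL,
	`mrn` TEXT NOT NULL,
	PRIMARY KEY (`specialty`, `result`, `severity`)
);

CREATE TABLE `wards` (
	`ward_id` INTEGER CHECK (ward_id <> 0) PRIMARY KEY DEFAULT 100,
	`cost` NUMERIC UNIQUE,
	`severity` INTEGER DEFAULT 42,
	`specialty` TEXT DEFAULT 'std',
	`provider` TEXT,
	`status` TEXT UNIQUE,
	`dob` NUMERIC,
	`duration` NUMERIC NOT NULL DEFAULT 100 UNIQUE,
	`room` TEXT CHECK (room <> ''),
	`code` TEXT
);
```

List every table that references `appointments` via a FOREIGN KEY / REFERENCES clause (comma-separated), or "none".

No REFERENCES clause anywhere in the schema names appointments.

none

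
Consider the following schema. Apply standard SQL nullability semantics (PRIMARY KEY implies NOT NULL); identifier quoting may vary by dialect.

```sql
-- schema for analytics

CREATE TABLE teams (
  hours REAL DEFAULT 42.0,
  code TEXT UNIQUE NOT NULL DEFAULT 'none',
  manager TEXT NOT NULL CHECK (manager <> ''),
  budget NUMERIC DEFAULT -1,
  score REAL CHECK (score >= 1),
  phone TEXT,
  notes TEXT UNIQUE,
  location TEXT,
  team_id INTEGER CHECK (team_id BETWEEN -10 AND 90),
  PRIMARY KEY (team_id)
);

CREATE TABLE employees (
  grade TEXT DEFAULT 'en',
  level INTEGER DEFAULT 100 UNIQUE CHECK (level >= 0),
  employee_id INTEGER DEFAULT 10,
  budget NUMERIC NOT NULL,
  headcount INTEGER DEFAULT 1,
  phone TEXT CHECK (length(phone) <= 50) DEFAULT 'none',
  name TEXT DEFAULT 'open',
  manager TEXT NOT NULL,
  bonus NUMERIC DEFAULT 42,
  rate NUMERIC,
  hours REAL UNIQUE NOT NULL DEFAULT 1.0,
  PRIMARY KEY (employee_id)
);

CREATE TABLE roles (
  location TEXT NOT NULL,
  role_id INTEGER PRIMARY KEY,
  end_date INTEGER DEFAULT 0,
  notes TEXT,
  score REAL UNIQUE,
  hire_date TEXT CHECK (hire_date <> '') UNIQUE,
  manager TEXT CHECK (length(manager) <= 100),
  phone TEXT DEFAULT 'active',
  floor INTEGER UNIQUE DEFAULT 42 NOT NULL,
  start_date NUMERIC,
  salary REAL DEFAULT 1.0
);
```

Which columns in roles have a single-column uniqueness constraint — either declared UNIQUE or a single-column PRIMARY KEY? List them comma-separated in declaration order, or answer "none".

role_id, score, hire_date, floor

- location: no UNIQUE or single-column PK constraint.
- role_id: single-column PRIMARY KEY → unique.
- end_date: no UNIQUE or single-column PK constraint.
- notes: no UNIQUE or single-column PK constraint.
- score: declared UNIQUE → unique.
- hire_date: declared UNIQUE → unique.
- manager: no UNIQUE or single-column PK constraint.
- phone: no UNIQUE or single-column PK constraint.
- floor: declared UNIQUE → unique.
- start_date: no UNIQUE or single-column PK constraint.
- salary: no UNIQUE or single-column PK constraint.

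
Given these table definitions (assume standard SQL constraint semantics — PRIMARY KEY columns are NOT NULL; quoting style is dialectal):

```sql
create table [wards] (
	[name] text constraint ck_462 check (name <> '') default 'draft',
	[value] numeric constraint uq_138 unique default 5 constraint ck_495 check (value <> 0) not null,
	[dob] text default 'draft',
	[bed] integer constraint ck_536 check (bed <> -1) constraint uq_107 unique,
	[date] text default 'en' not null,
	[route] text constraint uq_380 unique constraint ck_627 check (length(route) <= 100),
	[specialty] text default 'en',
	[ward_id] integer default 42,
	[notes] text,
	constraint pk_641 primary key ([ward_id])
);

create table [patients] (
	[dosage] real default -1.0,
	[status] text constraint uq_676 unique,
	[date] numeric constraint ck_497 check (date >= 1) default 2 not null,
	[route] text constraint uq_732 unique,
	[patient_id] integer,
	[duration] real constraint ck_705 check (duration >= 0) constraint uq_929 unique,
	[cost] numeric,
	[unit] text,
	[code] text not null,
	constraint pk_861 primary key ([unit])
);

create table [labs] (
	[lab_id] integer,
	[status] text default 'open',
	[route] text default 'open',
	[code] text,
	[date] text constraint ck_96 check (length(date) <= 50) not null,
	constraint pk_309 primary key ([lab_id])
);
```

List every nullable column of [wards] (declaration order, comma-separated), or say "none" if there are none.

name, dob, bed, route, specialty, notes

- name: CHECK does not forbid NULL (a CHECK constraint passes when its expression is NULL) → nullable.
- value: declared NOT NULL → not nullable.
- dob: DEFAULT only fills an omitted column; an explicit NULL is still allowed → nullable.
- bed: CHECK does not forbid NULL (a CHECK constraint passes when its expression is NULL) → nullable.
- date: declared NOT NULL → not nullable.
- route: CHECK does not forbid NULL (a CHECK constraint passes when its expression is NULL) → nullable.
- specialty: DEFAULT only fills an omitted column; an explicit NULL is still allowed → nullable.
- ward_id: part of the PRIMARY KEY, which implies NOT NULL → not nullable.
- notes: no NOT NULL constraint applies → nullable.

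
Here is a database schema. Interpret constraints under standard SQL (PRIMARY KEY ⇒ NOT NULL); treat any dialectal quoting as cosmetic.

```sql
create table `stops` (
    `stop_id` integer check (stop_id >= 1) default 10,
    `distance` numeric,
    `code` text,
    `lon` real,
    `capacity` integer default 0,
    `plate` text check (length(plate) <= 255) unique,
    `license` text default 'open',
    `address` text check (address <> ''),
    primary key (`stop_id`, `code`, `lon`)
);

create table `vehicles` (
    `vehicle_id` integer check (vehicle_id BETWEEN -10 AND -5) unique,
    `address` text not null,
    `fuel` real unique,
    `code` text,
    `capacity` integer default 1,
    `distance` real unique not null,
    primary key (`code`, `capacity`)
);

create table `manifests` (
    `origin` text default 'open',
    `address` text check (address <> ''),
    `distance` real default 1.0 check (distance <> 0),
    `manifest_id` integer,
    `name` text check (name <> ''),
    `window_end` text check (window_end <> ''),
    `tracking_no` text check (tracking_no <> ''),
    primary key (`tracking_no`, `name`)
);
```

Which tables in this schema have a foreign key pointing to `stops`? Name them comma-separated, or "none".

No REFERENCES clause anywhere in the schema names stops.

none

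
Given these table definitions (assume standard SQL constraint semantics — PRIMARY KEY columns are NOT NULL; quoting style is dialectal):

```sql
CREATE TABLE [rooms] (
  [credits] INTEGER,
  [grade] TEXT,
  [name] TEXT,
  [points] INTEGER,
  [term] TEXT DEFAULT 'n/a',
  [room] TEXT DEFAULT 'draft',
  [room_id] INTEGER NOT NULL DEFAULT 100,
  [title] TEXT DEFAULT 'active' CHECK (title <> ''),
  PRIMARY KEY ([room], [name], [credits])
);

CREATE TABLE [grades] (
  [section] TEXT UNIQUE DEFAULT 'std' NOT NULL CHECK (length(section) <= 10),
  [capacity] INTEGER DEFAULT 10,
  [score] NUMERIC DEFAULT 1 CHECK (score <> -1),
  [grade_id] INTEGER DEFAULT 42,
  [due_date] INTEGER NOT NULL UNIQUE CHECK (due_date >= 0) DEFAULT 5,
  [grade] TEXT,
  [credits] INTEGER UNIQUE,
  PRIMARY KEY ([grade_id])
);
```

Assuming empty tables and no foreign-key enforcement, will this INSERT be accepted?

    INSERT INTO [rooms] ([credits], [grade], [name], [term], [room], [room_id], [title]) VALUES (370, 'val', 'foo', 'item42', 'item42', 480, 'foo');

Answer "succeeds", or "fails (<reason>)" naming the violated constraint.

succeeds

NOT NULL columns: credits is supplied; name is supplied; room is supplied; room_id is supplied.
CHECK constraints: 'foo' satisfies (title <> '').
No constraint is violated.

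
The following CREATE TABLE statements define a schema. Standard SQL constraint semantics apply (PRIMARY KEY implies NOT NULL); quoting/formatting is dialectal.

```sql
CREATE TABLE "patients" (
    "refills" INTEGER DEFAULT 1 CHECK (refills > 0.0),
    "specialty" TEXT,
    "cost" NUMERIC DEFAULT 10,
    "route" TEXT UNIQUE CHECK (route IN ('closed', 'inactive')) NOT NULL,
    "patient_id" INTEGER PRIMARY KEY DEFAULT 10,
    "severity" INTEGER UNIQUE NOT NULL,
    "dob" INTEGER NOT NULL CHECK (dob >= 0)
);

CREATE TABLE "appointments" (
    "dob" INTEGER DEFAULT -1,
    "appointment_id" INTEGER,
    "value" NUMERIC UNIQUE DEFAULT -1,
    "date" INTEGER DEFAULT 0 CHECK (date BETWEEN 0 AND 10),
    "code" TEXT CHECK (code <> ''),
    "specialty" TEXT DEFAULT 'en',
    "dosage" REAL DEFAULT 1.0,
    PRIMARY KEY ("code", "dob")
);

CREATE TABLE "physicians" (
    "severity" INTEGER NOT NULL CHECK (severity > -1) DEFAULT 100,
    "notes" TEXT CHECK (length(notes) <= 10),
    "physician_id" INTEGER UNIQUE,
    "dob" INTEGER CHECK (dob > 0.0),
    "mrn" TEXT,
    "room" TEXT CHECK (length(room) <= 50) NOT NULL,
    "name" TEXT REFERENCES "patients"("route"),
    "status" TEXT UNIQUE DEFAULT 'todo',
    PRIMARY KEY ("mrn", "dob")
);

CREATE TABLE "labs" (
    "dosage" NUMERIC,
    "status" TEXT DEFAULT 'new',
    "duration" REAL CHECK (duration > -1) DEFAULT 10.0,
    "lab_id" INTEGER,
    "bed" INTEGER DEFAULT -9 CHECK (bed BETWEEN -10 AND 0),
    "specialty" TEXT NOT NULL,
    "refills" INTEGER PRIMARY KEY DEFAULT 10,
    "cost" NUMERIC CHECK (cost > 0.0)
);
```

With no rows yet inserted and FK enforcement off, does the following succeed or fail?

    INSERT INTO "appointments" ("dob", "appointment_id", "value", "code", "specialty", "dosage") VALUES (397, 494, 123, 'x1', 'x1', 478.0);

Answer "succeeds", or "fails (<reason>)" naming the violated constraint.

NOT NULL columns: code is supplied; dob is supplied.
CHECK constraints: 'x1' satisfies (code <> '').
No constraint is violated.

succeeds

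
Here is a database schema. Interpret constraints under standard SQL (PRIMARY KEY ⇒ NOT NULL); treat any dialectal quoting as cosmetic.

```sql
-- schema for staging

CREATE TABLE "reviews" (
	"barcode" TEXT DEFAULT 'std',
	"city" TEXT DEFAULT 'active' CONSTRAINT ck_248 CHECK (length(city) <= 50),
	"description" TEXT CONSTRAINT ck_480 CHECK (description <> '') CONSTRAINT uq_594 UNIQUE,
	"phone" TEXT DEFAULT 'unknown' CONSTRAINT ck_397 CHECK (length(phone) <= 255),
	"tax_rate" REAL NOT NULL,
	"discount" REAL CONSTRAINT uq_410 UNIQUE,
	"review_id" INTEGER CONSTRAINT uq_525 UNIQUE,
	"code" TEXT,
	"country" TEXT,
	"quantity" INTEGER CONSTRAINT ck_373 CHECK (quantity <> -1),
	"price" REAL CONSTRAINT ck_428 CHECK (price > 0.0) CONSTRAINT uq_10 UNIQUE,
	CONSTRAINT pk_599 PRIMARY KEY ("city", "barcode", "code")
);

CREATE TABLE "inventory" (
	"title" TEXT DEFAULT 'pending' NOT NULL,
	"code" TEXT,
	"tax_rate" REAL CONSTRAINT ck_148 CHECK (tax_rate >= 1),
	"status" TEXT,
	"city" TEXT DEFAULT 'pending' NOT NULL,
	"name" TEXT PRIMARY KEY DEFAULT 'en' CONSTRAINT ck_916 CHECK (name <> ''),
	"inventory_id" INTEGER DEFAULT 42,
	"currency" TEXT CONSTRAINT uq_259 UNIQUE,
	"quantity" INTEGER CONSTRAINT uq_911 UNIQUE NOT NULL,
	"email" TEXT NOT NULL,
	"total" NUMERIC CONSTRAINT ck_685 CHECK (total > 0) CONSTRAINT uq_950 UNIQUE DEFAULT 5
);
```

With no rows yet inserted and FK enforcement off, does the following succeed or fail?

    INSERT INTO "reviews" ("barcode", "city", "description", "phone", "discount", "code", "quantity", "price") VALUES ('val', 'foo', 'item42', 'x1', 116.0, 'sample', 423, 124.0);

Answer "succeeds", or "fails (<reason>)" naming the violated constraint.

fails (NOT NULL on tax_rate)

tax_rate is omitted from the column list and has no DEFAULT, so it would receive NULL.
But tax_rate is declared NOT NULL.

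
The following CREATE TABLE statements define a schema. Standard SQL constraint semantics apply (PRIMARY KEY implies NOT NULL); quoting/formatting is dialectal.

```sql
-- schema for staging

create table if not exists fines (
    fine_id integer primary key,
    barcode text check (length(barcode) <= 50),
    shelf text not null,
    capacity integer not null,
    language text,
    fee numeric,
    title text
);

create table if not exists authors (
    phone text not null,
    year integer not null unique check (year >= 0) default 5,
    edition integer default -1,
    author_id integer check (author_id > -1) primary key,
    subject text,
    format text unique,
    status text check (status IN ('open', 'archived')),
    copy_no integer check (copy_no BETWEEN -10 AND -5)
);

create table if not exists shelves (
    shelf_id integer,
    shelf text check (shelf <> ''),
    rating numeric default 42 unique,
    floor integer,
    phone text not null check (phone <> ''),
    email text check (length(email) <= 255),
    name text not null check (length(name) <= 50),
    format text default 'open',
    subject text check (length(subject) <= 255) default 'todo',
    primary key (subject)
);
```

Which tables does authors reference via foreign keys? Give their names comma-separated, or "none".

No column in authors has a REFERENCES clause.

none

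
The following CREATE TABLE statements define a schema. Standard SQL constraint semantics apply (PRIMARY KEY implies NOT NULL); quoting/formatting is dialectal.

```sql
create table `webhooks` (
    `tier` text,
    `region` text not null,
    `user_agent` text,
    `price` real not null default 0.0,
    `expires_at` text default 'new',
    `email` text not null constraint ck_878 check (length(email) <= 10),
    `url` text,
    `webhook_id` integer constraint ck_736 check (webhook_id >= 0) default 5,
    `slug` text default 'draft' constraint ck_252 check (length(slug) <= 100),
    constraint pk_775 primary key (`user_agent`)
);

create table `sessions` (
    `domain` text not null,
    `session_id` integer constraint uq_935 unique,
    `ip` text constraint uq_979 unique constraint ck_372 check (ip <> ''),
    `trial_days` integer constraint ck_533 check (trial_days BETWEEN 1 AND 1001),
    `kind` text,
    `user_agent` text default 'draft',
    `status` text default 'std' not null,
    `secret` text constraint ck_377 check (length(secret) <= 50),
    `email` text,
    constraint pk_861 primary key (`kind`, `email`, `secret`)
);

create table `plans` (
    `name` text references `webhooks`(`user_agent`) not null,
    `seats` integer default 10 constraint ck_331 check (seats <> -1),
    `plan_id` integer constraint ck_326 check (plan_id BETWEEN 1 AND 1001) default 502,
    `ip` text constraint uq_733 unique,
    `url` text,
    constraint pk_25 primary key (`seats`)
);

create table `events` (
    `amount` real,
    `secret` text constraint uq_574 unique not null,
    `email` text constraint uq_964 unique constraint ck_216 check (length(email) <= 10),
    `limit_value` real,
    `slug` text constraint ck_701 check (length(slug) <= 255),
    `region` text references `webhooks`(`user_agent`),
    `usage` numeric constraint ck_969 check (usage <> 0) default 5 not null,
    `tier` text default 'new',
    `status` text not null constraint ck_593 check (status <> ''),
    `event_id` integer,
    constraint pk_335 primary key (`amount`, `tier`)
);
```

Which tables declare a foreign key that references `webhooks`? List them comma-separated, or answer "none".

- plans.name references webhooks(user_agent).
- events.region references webhooks(user_agent).

plans, events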